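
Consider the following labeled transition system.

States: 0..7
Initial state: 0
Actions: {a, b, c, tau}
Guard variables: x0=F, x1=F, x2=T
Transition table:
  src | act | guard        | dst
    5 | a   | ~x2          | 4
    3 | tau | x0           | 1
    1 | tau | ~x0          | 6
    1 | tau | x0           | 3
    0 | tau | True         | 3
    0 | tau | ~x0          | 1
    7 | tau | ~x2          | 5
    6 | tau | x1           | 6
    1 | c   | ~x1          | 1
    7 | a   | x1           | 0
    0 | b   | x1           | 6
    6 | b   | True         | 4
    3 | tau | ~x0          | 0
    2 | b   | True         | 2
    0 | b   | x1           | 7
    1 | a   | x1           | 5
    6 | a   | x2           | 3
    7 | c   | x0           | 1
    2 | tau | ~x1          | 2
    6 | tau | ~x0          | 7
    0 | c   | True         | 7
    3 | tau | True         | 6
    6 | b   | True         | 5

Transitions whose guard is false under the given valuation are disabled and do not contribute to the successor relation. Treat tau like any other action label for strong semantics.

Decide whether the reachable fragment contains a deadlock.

Reachable = {0,1,3,4,5,6,7}
  0: c→7  tau→1  tau→3  [3 exit(s)]
  1: c→1  tau→6  [2 exit(s)]
  3: tau→0  tau→6  [2 exit(s)]
  4: ∅  [no exit]
  5: ∅  [no exit]
  6: a→3  b→4  b→5  tau→7  [4 exit(s)]
  7: ∅  [no exit]
trace reaching 4: tau·tau·b

Answer: DEADLOCK at state 4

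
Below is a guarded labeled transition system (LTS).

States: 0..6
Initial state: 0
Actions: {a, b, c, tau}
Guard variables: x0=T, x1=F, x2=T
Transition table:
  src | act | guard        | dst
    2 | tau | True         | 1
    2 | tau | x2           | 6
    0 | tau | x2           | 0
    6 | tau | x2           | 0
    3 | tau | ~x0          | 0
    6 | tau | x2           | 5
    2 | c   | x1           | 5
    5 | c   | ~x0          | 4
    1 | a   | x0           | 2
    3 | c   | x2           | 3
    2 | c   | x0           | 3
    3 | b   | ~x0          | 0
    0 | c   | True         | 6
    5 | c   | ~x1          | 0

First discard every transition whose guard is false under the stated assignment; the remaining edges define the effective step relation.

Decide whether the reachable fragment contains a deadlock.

Answer: DEADLOCK-FREE

Trace:
Reachable = {0,5,6}
  0: c→6  tau→0  [deg 2]
  5: c→0  [deg 1]
  6: tau→0  tau→5  [deg 2]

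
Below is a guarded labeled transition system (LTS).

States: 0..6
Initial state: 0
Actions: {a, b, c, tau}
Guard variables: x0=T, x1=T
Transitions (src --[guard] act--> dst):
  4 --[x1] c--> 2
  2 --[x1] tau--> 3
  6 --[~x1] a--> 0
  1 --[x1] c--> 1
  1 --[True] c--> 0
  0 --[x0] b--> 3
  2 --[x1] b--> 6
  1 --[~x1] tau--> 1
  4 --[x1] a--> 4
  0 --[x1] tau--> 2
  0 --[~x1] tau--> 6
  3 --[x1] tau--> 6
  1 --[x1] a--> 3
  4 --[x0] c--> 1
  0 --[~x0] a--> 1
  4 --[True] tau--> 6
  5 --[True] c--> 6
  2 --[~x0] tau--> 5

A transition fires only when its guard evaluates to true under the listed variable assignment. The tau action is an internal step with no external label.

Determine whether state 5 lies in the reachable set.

After dropping false guards: 13 live edges.
L0 = {0}
L1 = {2,3}  cumulative {0,2,3}
L2 = {6}  cumulative {0,2,3,6}
Reachable = {0,2,3,6}

Answer: UNREACHABLE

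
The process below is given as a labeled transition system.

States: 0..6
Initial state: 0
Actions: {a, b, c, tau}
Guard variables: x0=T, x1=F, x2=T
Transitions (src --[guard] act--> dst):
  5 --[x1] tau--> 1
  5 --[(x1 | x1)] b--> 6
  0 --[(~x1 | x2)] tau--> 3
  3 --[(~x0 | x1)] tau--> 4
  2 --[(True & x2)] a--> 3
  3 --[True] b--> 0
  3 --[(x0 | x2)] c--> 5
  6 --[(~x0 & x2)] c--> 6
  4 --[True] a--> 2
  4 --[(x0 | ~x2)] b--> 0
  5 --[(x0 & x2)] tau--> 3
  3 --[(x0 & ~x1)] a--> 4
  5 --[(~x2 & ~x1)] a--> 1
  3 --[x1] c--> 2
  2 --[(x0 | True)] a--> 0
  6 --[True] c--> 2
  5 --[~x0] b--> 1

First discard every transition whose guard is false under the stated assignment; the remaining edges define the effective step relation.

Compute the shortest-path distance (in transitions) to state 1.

Layered search for 1:
  depth 0: {0}
  depth 1: {3}
  depth 2: {4,5}
  depth 3: {2}
1 never appears.

Answer: UNREACHABLE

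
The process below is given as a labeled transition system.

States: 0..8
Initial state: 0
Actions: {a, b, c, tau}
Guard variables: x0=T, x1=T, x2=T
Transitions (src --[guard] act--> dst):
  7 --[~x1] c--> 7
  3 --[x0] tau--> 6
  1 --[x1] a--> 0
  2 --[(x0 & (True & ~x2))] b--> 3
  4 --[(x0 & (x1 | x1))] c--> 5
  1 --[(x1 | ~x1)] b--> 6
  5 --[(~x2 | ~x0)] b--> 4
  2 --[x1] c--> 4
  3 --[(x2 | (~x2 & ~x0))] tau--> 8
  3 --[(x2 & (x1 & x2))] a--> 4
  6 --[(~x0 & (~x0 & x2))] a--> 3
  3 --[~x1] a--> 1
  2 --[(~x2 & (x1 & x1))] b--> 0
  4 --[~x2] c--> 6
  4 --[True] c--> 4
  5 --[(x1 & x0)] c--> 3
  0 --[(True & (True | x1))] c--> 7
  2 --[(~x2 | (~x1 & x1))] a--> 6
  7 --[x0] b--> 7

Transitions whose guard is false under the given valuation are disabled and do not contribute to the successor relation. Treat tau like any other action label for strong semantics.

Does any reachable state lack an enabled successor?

Answer: DEADLOCK-FREE

Analysis:
Reach set: {0,7}
  0: c→7  [1 exit(s)]
  7: b→7  [1 exit(s)]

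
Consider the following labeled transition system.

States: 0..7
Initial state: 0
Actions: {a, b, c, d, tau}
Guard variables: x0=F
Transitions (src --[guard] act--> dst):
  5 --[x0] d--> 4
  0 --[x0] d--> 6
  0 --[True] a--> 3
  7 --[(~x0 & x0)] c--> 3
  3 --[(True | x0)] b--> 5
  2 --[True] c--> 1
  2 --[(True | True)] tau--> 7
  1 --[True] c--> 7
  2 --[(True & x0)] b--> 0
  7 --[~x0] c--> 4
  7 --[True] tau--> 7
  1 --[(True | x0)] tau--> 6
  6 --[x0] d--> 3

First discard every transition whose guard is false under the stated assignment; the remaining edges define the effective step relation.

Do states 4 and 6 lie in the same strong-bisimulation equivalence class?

Compute ~ classes (split until stable):
  round 0: {{0,1,2,3,4,5,6,7}}
  round 1: {{0},{1,2,7},{3},{4,5,6}}
  round 2: {{0},{1},{2},{3},{4,5,6},{7}}
stable after 3 split(s): 6 block(s)
4∈{4,5,6}, 6∈{4,5,6}

Answer: BISIMILAR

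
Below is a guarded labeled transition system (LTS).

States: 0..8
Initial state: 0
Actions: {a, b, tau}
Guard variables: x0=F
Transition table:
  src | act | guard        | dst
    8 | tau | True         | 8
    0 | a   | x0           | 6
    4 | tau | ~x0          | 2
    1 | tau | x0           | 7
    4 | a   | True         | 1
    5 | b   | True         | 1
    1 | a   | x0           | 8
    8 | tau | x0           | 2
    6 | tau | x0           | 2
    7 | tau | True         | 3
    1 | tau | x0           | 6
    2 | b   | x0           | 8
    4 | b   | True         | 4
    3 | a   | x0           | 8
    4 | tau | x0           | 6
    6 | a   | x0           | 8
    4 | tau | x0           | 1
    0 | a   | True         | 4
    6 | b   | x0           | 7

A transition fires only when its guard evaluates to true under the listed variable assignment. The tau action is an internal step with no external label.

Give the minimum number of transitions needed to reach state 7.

BFS to 7:
  L0 = {0}
  L1 = {4}
  L2 = {1,2}
7 never appears.

Answer: UNREACHABLE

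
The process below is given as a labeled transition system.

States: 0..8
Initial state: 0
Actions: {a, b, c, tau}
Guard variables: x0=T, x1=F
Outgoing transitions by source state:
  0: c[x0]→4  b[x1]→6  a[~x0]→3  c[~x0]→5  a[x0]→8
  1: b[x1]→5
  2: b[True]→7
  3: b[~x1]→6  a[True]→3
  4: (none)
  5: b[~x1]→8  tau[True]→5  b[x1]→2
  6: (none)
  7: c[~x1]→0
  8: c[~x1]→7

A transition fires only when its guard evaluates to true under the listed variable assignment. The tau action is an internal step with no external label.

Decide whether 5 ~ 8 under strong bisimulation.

Answer: NOT BISIMILAR

Trace:
Compute ~ classes (split until stable):
  π0 = {{0,1,2,3,4,5,6,7,8}}
  π1 = {{0},{1,4,6},{2},{3},{5},{7,8}}
  π2 = {{0},{1,4,6},{2},{3},{5},{7},{8}}
7 equivalence class(es) (converged in 3)
[5]={5}  [8]={8}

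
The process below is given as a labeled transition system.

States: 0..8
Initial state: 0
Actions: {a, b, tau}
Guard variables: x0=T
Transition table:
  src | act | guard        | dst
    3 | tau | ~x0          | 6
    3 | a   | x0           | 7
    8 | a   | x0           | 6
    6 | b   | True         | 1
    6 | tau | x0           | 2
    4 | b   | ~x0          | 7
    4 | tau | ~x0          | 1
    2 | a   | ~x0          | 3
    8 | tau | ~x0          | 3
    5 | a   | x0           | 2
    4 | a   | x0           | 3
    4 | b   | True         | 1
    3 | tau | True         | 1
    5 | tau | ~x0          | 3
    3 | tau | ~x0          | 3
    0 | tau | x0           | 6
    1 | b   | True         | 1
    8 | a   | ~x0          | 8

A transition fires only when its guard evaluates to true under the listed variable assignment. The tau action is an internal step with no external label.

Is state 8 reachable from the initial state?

Answer: UNREACHABLE

Trace:
10 transition(s) survive guard evaluation.
Layer 0: {0}
Layer 1: {6}  total {0,6}
Layer 2: {1,2}  total {0,1,2,6}
Reachable = {0,1,2,6}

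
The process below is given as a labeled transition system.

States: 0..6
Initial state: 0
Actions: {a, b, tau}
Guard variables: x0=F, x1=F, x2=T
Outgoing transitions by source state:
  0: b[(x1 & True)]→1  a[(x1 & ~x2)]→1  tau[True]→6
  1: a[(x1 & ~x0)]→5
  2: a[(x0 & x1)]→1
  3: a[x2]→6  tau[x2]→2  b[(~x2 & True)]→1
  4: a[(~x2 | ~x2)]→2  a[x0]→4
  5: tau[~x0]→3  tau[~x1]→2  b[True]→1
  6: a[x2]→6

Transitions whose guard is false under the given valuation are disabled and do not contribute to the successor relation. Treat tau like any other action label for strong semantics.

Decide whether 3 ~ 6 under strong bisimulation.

Bisimulation quotient by refinement:
  round 0: {{0,1,2,3,4,5,6}}
  round 1: {{0},{1,2,4},{3},{5},{6}}
stable after 2 split(s): 5 block(s)
[3]={3}  [6]={6}

Answer: NOT BISIMILAR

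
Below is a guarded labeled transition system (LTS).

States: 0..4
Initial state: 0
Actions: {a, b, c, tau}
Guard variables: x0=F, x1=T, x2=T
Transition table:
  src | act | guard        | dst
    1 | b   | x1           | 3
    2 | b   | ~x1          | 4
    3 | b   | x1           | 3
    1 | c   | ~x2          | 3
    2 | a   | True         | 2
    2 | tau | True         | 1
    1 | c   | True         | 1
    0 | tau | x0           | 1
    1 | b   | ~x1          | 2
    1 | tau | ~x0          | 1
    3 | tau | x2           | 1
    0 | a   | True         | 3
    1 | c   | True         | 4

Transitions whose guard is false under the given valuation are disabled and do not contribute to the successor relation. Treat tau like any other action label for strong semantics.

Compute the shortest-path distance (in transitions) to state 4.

Answer: 3

Trace:
Layered search for 4:
  L0 = {0}
  L1 = {3}
  L2 = {1}
  L3 = {4}
first hit 4 at d=3 via a·tau·c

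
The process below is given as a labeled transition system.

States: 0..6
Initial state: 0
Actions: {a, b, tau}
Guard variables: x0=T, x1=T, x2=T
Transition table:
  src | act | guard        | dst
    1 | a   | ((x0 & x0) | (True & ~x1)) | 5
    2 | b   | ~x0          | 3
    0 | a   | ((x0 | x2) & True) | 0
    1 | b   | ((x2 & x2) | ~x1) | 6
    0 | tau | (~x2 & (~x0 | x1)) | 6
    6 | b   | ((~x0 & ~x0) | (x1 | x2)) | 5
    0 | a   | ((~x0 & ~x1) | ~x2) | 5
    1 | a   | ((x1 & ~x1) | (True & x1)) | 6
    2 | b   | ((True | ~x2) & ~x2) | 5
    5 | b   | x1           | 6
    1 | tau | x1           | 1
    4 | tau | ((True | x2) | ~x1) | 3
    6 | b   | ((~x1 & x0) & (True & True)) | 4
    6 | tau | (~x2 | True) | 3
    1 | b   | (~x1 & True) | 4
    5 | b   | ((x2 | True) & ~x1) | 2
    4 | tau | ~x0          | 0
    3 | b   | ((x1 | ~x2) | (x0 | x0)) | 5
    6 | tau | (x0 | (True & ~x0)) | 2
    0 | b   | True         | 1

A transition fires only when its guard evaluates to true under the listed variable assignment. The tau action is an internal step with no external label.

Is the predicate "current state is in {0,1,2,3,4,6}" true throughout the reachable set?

Allowed set {0,1,2,3,4,6}
Reach set: {0,1,2,3,5,6}
  0: ✓
  1: ✓
  2: ✓
  3: ✓
  5: VIOLATES
  6: ✓
counterexample path to 5: b·a

Answer: INVARIANT VIOLATED at state 5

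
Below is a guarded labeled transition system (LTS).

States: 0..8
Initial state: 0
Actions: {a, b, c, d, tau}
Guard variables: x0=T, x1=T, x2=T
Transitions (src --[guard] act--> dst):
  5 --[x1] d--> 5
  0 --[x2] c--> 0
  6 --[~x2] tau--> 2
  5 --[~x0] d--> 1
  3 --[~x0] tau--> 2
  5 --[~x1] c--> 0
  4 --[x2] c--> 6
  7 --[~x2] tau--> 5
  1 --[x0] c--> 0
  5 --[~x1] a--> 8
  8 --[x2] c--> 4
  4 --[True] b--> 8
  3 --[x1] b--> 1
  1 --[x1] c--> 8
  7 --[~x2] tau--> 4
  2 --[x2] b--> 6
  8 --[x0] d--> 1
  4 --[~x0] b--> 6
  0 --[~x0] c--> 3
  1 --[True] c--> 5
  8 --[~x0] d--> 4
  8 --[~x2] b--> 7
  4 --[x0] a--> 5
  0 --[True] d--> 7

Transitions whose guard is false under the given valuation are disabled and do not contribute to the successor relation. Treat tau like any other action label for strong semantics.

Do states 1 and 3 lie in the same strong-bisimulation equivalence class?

Answer: NOT BISIMILAR

Analysis:
Refine partition for ~:
  P[0] = {{0,1,2,3,4,5,6,7,8}}
  P[1] = {{0,8},{1},{2,3},{4},{5},{6,7}}
  P[2] = {{0},{1},{2},{3},{4},{5},{6,7},{8}}
Fixed point at round 3; 8 class(es).
1∈{1}, 3∈{3}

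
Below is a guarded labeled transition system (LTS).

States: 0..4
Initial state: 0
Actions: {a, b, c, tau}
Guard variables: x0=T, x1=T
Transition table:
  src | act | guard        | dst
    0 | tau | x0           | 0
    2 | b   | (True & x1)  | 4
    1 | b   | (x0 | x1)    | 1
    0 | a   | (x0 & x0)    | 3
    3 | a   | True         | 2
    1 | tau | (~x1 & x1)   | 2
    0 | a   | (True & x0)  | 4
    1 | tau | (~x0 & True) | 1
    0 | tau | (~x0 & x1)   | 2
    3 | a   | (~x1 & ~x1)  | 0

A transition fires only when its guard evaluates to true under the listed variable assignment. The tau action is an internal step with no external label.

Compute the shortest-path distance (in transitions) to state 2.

Answer: 2

Analysis:
Breadth-first toward 2:
  L0 = {0}
  L1 = {3,4}
  L2 = {2}
first hit 2 at d=2 via a·a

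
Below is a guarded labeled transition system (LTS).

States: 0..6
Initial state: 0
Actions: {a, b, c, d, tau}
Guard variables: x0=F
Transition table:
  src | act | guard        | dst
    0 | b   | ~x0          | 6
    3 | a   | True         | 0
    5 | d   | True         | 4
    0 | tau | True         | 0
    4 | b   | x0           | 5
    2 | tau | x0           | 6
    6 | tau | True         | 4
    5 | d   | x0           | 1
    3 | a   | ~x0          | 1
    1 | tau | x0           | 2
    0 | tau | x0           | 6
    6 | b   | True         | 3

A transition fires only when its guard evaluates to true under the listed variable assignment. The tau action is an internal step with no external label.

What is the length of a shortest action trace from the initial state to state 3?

Layered search for 3:
  depth 0: {0}
  depth 1: {6}
  depth 2: {3,4}
3 enters at depth 2; path b·b

Answer: 2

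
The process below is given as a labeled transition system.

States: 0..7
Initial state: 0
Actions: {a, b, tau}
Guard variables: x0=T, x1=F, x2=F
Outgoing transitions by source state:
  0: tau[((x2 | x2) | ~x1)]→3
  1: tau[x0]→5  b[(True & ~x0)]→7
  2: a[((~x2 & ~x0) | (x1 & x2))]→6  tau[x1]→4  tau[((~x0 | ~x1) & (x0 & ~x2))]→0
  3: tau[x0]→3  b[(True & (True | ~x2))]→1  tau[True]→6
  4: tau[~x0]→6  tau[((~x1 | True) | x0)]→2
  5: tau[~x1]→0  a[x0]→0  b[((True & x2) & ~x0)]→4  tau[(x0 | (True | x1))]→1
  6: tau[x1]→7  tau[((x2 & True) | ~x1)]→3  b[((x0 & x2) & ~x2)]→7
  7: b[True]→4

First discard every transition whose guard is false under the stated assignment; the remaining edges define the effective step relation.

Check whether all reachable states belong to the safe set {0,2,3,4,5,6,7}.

Safe = {0,2,3,4,5,6,7}
Reach set: {0,1,3,5,6}
  0: ok
  1: outside
  3: ok
  5: ok
  6: ok
reach 1 via tau·b — violates

Answer: INVARIANT VIOLATED at state 1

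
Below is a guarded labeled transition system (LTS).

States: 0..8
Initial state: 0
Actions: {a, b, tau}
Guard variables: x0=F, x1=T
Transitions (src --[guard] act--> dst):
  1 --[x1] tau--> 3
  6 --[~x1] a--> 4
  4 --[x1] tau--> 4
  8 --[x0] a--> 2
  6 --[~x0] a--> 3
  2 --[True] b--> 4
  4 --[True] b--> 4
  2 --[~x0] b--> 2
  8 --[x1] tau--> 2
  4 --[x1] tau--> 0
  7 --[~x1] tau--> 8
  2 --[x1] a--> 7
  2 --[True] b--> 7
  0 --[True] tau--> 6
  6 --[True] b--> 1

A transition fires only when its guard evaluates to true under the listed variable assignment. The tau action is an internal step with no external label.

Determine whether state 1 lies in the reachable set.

Guard filter leaves 12 enabled edge(s).
depth 0: {0}
depth 1: {6}  cumulative {0,6}
depth 2: {1,3}  cumulative {0,1,3,6}
Reachable = {0,1,3,6}
witness 1: tau·b

Answer: REACHABLE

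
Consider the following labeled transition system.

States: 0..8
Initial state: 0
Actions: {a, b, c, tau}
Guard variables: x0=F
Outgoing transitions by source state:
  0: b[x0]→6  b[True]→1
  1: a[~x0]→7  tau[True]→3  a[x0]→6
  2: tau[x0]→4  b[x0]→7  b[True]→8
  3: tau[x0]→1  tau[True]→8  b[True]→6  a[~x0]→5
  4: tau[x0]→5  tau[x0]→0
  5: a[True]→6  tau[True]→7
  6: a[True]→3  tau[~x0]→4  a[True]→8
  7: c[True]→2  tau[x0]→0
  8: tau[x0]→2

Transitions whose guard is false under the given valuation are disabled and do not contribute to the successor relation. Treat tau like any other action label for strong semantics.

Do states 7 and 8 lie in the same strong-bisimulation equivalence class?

Compute ~ classes (split until stable):
  π0 = {{0,1,2,3,4,5,6,7,8}}
  π1 = {{0,2},{1,5,6},{3},{4,8},{7}}
  π2 = {{0},{1},{2},{3},{4,8},{5},{6},{7}}
8 equivalence class(es) (converged in 3)
[7]={7}  [8]={4,8}

Answer: NOT BISIMILAR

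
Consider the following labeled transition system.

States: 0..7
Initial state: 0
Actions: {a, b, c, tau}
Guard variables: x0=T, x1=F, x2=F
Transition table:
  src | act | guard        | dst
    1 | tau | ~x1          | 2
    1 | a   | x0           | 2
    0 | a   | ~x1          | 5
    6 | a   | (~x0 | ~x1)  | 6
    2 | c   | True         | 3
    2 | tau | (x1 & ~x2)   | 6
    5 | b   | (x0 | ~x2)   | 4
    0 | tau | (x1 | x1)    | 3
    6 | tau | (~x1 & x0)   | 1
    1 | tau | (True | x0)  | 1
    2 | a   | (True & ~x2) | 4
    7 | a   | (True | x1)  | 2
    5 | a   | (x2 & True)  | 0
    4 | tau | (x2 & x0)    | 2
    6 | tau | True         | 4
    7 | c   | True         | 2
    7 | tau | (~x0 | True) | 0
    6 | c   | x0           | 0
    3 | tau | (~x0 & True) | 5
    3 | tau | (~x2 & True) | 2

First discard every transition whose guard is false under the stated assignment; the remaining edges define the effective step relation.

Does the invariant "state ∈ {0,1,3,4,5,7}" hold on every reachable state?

Answer: INVARIANT HOLDS

Analysis:
Safe = {0,1,3,4,5,7}
Reachable = {0,4,5}
  0: ✓
  4: ✓
  5: ✓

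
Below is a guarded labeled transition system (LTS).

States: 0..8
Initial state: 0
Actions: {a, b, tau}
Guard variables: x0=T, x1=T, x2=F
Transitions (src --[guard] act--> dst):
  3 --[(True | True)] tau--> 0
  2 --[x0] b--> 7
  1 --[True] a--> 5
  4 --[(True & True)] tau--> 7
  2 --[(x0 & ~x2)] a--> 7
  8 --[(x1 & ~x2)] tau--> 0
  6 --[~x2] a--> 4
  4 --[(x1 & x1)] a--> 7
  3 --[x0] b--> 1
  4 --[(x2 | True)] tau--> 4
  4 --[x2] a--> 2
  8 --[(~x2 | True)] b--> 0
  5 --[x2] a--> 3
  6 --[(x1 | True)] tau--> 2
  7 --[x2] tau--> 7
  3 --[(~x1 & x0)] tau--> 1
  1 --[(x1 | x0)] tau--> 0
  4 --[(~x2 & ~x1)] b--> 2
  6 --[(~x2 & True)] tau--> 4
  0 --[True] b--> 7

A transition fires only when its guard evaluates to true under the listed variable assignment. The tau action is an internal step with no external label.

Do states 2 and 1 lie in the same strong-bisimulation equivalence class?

Bisimulation quotient by refinement:
  P[0] = {{0,1,2,3,4,5,6,7,8}}
  P[1] = {{0},{1,4,6},{2},{3,8},{5,7}}
  P[2] = {{0},{1},{2},{3},{4},{5,7},{6},{8}}
Fixed point at round 3; 8 class(es).
2∈{2}, 1∈{1}

Answer: NOT BISIMILAR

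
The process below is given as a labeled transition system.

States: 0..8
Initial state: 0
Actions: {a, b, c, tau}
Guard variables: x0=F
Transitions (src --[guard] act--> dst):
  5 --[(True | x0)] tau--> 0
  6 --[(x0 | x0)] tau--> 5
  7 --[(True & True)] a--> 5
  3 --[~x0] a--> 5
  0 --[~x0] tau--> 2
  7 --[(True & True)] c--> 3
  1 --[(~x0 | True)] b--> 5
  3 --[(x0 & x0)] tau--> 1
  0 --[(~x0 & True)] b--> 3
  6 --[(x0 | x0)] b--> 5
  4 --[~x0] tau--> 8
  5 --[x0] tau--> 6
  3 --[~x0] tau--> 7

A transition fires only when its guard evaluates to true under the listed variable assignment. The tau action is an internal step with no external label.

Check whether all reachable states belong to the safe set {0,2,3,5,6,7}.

Answer: INVARIANT HOLDS

Trace:
Allowed set {0,2,3,5,6,7}
R = {0,2,3,5,7}
  0: ✓
  2: ✓
  3: ✓
  5: ✓
  7: ✓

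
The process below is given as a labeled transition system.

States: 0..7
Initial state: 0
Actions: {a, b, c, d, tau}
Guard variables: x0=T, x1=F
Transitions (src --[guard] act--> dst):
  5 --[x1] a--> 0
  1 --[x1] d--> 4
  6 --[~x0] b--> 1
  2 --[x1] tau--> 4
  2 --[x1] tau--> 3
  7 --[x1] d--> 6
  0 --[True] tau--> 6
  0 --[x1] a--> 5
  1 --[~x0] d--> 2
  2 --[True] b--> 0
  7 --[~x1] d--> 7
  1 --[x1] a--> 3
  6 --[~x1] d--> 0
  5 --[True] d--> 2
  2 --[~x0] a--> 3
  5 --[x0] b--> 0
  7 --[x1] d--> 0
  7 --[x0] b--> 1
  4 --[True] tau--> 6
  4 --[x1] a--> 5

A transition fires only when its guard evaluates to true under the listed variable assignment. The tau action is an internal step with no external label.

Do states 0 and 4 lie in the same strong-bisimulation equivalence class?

Answer: BISIMILAR

Analysis:
Compute ~ classes (split until stable):
  π0 = {{0,1,2,3,4,5,6,7}}
  π1 = {{0,4},{1,3},{2},{5,7},{6}}
  π2 = {{0,4},{1,3},{2},{5},{6},{7}}
stable after 3 split(s): 6 block(s)
[0]={0,4}  [4]={0,4}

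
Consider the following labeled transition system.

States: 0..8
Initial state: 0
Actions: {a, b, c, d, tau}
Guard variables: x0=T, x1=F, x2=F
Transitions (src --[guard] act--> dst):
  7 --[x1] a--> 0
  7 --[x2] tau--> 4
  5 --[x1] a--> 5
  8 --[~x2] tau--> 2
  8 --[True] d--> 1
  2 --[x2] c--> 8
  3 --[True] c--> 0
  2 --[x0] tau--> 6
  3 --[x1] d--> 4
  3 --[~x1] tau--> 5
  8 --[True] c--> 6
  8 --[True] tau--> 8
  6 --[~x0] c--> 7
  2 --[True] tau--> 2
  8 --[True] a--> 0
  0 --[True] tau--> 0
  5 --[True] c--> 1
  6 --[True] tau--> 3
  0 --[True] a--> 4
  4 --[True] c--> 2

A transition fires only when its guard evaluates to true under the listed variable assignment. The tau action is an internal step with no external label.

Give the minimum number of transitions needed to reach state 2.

BFS to 2:
  L0 = {0}
  L1 = {4}
  L2 = {2}
first hit 2 at d=2 via a·c

Answer: 2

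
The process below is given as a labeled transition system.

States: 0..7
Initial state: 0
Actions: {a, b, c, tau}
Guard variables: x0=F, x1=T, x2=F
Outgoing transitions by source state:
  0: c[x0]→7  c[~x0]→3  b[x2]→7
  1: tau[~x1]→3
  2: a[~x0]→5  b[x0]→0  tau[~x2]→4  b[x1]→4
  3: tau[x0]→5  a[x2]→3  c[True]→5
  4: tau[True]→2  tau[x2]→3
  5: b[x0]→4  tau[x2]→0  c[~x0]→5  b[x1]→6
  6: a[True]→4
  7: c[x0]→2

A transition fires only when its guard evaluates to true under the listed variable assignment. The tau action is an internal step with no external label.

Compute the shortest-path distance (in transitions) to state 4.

Answer: 4

Trace:
Layered search for 4:
  L0 = {0}
  L1 = {3}
  L2 = {5}
  L3 = {6}
  L4 = {4}
depth(4)=4, e.g. c·c·b·a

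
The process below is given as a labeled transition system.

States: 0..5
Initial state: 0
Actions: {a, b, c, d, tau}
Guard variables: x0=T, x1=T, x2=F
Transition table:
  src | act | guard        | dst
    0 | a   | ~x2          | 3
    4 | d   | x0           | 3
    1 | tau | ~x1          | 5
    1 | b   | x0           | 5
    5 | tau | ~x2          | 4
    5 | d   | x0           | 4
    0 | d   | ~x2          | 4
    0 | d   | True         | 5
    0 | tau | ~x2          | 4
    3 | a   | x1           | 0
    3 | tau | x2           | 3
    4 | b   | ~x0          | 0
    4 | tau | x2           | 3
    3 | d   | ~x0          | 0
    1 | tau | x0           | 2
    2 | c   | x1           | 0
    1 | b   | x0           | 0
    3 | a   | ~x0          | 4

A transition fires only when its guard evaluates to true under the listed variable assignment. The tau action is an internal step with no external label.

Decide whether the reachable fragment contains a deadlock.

R = {0,3,4,5}
  0: a→3  d→4  d→5  tau→4  [deg 4]
  3: a→0  [deg 1]
  4: d→3  [deg 1]
  5: d→4  tau→4  [deg 2]

Answer: DEADLOCK-FREE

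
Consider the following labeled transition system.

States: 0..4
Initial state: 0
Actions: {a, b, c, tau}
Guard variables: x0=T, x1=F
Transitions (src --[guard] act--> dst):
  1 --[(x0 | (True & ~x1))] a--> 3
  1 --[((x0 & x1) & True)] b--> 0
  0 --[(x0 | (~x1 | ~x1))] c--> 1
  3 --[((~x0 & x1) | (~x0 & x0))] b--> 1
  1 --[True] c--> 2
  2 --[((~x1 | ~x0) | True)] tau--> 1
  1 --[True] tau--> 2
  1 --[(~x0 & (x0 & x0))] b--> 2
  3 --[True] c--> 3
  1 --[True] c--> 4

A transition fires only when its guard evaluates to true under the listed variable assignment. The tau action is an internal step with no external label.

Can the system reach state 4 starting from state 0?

Guard filter leaves 7 enabled edge(s).
depth 0: {0}
depth 1: {1}  cumulative {0,1}
depth 2: {2,3,4}  cumulative {0,1,2,3,4}
Reach set: {0,1,2,3,4}
trace reaching 4: c·c

Answer: REACHABLE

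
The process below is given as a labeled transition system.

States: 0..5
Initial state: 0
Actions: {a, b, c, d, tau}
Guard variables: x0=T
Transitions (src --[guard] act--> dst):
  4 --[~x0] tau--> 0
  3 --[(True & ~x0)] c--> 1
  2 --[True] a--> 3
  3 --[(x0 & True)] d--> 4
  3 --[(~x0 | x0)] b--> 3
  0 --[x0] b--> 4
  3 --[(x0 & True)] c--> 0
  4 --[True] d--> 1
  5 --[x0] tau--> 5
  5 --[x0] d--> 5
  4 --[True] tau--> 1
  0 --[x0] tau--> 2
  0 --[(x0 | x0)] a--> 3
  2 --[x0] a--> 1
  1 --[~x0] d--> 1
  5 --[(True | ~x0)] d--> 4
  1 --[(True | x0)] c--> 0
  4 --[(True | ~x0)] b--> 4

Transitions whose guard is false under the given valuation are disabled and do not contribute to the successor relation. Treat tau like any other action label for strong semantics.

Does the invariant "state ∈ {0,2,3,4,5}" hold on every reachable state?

Inv-set: {0,2,3,4,5}
Reach set: {0,1,2,3,4}
  0: ✓
  1: ✗ unsafe
  2: ✓
  3: ✓
  4: ✓
reach 1 via b·d — violates

Answer: INVARIANT VIOLATED at state 1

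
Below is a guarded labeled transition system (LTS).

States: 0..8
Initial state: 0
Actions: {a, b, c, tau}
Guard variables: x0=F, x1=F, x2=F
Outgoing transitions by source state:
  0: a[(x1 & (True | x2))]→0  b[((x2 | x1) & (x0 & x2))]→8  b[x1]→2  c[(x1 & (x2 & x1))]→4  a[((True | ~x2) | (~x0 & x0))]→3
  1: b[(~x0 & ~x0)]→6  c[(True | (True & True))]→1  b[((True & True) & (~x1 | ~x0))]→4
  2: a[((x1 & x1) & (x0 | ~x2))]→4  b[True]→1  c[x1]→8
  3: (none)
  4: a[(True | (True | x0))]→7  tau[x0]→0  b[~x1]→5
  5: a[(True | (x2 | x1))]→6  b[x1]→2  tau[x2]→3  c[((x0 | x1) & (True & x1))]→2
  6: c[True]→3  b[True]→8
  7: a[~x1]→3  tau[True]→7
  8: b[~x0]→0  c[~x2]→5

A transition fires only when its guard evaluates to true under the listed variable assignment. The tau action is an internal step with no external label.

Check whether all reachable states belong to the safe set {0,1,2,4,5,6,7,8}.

Answer: INVARIANT VIOLATED at state 3

Working:
Inv-set: {0,1,2,4,5,6,7,8}
R = {0,3}
  0: ok
  3: outside
witness against invariant: a → 3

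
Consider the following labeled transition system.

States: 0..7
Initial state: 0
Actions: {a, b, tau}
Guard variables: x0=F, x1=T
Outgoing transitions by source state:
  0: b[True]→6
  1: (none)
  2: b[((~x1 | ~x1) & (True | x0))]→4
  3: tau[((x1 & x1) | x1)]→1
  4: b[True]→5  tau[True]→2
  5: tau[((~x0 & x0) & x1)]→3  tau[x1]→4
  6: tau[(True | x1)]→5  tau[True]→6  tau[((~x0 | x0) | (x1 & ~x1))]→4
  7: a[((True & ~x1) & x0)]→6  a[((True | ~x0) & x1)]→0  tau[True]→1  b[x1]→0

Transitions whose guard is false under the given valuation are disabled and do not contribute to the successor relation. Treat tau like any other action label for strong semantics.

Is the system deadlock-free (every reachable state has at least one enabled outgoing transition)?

Answer: DEADLOCK at state 2

Working:
Reachable = {0,2,4,5,6}
  0: b→6  [1 exit(s)]
  2: ∅  [deadlock]
  4: b→5  tau→2  [2 exit(s)]
  5: tau→4  [1 exit(s)]
  6: tau→4  tau→5  tau→6  [3 exit(s)]
trace reaching 2: b·tau·tau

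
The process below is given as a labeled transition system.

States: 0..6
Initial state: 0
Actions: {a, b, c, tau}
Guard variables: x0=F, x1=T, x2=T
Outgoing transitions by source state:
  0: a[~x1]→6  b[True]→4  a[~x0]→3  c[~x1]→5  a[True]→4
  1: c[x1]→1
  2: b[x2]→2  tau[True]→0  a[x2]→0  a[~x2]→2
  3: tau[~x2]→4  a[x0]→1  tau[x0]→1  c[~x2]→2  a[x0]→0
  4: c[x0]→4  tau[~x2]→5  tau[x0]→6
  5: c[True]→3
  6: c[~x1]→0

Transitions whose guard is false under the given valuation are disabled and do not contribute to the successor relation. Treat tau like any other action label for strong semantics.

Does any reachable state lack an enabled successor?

R = {0,3,4}
  0: a→3  a→4  b→4  [3 out]
  3: ∅  [deadlock]
  4: ∅  [deadlock]
trace reaching 3: a

Answer: DEADLOCK at state 3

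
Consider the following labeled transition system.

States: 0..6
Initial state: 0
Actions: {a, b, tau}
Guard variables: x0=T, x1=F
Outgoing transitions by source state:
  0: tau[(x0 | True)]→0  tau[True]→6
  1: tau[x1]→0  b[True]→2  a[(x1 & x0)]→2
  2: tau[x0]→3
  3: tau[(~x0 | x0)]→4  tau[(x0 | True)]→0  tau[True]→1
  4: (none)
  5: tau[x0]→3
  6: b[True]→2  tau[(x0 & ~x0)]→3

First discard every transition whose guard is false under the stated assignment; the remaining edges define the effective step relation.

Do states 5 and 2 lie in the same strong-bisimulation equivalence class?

Answer: BISIMILAR

Trace:
Compute ~ classes (split until stable):
  round 0: {{0,1,2,3,4,5,6}}
  round 1: {{0,2,3,5},{1,6},{4}}
  round 2: {{0},{1,6},{2,5},{3},{4}}
Fixed point at round 3; 5 class(es).
[5]={2,5}  [2]={2,5}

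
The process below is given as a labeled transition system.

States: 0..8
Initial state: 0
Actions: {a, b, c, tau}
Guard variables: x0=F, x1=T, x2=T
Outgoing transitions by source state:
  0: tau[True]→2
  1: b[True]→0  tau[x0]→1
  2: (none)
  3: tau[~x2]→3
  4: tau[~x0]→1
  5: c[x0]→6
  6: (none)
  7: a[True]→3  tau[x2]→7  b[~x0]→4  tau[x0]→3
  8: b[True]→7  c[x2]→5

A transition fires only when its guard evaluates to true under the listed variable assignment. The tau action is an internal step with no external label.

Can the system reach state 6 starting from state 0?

Answer: UNREACHABLE

Trace:
After dropping false guards: 8 live edges.
depth 0: {0}
depth 1: {2}  now seen {0,2}
Reach set: {0,2}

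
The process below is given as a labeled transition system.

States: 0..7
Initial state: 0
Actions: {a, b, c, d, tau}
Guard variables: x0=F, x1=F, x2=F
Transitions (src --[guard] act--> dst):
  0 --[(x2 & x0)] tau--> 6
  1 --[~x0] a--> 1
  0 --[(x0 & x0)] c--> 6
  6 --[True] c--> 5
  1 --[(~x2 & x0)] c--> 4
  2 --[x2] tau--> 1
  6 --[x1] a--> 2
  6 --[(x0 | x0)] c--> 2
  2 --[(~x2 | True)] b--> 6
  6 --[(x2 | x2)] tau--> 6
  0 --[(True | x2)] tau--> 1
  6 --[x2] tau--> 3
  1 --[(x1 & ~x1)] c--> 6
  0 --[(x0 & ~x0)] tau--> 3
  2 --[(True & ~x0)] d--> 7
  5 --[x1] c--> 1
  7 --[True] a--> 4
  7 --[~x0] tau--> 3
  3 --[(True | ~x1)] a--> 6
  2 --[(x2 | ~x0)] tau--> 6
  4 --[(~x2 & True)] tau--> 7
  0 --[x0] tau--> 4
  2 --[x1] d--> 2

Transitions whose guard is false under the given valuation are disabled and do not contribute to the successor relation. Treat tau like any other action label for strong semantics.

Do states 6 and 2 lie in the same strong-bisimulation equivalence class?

Bisimulation quotient by refinement:
  round 0: {{0,1,2,3,4,5,6,7}}
  round 1: {{0,4},{1,3},{2},{5},{6},{7}}
  round 2: {{0},{1},{2},{3},{4},{5},{6},{7}}
stable after 3 split(s): 8 block(s)
[6]={6}  [2]={2}

Answer: NOT BISIMILAR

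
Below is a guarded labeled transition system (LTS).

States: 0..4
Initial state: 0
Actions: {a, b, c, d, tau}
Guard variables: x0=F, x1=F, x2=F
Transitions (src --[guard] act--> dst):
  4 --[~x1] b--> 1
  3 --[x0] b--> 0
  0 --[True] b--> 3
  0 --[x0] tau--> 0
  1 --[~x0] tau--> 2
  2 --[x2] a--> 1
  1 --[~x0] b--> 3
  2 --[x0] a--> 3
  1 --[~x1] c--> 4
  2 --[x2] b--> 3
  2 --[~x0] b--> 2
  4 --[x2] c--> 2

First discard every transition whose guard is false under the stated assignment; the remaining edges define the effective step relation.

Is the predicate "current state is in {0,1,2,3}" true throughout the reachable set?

Answer: INVARIANT HOLDS

Trace:
Allowed set {0,1,2,3}
Reach set: {0,3}
  0: ✓
  3: ✓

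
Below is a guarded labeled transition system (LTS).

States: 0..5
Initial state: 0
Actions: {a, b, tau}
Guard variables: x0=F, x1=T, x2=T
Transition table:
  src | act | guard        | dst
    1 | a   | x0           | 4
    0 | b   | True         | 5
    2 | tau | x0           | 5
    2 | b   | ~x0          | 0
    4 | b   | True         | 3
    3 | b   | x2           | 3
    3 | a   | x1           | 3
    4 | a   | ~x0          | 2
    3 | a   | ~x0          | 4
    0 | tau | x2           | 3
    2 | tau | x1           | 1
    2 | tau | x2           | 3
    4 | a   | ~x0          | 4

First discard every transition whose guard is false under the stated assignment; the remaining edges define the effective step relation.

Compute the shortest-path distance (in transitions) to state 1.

BFS to 1:
  Layer 0: {0}
  Layer 1: {3,5}
  Layer 2: {4}
  Layer 3: {2}
  Layer 4: {1}
first hit 1 at d=4 via tau·a·a·tau

Answer: 4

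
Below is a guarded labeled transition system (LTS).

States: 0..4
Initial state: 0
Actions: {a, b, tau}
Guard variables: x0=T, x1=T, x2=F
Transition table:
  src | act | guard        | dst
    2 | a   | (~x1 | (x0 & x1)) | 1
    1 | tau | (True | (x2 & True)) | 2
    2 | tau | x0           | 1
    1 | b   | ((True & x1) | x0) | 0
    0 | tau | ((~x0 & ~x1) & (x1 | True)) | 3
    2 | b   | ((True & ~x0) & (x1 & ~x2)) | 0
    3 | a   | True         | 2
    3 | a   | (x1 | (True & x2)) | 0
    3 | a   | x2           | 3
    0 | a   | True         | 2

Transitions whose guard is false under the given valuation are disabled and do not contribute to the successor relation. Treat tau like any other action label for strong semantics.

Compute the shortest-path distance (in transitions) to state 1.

Answer: 2

Working:
Breadth-first toward 1:
  depth 0: {0}
  depth 1: {2}
  depth 2: {1}
depth(1)=2, e.g. a·a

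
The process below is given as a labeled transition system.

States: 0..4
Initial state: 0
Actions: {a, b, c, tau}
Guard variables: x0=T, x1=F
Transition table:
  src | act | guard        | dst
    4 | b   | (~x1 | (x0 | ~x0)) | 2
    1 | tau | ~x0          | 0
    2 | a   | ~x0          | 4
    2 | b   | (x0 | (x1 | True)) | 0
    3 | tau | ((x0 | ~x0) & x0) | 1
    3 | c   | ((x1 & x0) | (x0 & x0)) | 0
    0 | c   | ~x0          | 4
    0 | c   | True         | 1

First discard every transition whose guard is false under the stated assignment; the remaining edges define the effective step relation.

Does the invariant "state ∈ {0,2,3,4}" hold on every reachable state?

Inv-set: {0,2,3,4}
R = {0,1}
  0: safe
  1: outside
counterexample path to 1: c

Answer: INVARIANT VIOLATED at state 1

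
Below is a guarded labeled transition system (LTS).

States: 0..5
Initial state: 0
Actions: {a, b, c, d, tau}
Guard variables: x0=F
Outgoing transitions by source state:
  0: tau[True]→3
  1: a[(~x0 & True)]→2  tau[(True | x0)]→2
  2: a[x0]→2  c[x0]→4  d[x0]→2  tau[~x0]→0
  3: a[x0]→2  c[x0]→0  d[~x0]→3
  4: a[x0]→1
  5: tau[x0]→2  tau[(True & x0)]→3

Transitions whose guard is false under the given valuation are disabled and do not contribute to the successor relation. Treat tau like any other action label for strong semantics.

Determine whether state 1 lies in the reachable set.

Answer: UNREACHABLE

Trace:
5 transition(s) survive guard evaluation.
L0 = {0}
L1 = {3}  now seen {0,3}
Reach set: {0,3}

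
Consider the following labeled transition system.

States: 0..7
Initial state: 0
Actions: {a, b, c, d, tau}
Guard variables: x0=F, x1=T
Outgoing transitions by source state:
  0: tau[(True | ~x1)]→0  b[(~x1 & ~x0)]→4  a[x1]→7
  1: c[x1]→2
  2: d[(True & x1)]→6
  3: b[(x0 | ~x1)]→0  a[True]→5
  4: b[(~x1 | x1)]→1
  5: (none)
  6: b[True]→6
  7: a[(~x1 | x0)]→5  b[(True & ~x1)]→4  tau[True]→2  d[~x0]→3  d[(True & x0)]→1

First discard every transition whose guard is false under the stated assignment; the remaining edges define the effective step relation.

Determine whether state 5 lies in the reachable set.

After dropping false guards: 9 live edges.
depth 0: {0}
depth 1: {7}  cumulative {0,7}
depth 2: {2,3}  cumulative {0,2,3,7}
depth 3: {5,6}  cumulative {0,2,3,5,6,7}
Reachable = {0,2,3,5,6,7}
Path to 5: a·d·a

Answer: REACHABLE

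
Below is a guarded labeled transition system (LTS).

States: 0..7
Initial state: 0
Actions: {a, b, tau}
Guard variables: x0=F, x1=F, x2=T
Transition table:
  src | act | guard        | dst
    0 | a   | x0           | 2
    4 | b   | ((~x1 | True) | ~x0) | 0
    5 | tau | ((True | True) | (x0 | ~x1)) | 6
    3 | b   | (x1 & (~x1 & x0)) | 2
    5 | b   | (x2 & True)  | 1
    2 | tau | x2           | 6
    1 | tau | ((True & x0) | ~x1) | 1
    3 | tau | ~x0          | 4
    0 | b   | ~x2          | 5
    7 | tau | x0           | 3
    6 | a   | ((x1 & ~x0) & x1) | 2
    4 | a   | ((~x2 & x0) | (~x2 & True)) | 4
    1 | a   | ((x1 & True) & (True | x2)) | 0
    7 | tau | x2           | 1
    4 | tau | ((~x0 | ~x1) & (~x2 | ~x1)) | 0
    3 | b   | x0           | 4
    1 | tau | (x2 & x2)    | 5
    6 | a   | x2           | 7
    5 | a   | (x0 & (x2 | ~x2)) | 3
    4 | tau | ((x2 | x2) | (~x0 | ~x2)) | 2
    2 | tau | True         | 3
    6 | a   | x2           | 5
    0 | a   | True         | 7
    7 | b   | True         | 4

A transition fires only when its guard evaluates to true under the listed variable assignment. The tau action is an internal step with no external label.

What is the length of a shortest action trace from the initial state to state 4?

Answer: 2

Working:
Breadth-first toward 4:
  depth 0: {0}
  depth 1: {7}
  depth 2: {1,4}
4 enters at depth 2; path a·b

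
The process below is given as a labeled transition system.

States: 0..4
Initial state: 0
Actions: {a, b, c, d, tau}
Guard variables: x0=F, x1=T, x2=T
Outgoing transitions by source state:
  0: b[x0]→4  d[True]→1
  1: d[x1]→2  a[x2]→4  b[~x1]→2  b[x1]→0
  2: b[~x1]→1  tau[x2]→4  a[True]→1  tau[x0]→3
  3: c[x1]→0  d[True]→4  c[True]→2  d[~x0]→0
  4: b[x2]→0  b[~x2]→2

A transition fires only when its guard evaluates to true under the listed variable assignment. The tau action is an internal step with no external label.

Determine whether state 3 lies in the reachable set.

Guard filter leaves 11 enabled edge(s).
depth 0: {0}
depth 1: {1}  total {0,1}
depth 2: {2,4}  total {0,1,2,4}
Reachable = {0,1,2,4}

Answer: UNREACHABLE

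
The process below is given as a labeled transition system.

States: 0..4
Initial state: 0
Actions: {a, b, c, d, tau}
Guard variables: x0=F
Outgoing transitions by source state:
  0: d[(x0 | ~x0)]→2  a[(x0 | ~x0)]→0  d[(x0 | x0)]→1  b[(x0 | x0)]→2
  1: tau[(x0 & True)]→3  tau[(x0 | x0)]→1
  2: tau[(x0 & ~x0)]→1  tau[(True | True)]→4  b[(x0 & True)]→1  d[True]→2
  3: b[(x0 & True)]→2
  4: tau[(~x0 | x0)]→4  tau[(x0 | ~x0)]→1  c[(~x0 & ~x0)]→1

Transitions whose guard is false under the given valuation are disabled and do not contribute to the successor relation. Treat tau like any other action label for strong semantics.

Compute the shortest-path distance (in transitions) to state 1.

Breadth-first toward 1:
  Layer 0: {0}
  Layer 1: {2}
  Layer 2: {4}
  Layer 3: {1}
first hit 1 at d=3 via d·tau·c

Answer: 3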